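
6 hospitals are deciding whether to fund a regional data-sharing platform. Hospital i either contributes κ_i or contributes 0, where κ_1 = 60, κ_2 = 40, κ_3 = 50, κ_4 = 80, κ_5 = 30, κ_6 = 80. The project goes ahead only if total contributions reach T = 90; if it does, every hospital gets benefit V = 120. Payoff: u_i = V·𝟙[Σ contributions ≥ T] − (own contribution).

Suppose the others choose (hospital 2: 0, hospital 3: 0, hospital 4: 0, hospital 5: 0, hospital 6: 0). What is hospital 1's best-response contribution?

Others' total = 0. Even contributing 60 gives 60 < 90: no benefit either way.
Best response: 0.

0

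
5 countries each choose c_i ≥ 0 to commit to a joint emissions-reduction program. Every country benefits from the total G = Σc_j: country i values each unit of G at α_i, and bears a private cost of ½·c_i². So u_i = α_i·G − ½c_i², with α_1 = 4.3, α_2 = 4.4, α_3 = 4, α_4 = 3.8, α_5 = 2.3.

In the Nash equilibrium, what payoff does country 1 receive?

71.595

Country i's FOC: ∂u_i/∂c_i = α_i − c_i = 0, so c_i* = α_i.
NE contributions = (4.3, 4.4, 4, 3.8, 2.3); G = 18.8.
u_1 = α_1·G − ½·(c_1)² = 4.3·18.8 − ½·4.3² = 71.595.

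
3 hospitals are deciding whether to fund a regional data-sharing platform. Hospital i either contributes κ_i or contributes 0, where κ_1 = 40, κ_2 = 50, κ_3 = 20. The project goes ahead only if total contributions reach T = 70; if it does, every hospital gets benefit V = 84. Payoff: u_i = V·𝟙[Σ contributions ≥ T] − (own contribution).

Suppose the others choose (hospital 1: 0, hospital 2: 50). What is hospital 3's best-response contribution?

20

Others' total = 50. Contributing 20 brings total to 70 ≥ 70: gain V − κ_3 = 64.
Best response: 20.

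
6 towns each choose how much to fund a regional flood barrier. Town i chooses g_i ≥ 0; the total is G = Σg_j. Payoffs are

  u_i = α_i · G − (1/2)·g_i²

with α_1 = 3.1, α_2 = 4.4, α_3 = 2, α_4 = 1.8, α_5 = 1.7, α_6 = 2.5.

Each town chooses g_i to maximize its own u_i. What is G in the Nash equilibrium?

Town i's FOC: ∂u_i/∂g_i = α_i − g_i = 0, so g_i* = α_i.
NE contributions = (3.1, 4.4, 2, 1.8, 1.7, 2.5); G = 15.5.

15.5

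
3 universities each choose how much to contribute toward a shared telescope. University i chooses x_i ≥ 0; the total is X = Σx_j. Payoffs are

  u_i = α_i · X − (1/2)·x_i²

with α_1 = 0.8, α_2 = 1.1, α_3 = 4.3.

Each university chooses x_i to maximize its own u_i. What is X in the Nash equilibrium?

University i's FOC: ∂u_i/∂x_i = α_i − x_i = 0, so x_i* = α_i.
NE contributions = (0.8, 1.1, 4.3); X = 6.2.

6.2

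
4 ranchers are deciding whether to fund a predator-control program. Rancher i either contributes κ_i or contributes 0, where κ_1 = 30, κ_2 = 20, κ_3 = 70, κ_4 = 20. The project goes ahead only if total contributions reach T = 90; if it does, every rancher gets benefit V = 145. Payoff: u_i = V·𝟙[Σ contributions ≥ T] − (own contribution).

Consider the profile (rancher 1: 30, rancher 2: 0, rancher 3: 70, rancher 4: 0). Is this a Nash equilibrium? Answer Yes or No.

Yes

Total = 100 ≥ 90: provided.
Rancher 1 (pledges 30, payoff 115): dropping to 0 → total 70, payoff 0. No gain.
Rancher 2 (pledges 0, payoff 145): pledging 20 → total 120, payoff 125. No gain.
Rancher 3 (pledges 70, payoff 75): dropping to 0 → total 30, payoff 0. No gain.
Rancher 4 (pledges 0, payoff 145): pledging 20 → total 120, payoff 125. No gain.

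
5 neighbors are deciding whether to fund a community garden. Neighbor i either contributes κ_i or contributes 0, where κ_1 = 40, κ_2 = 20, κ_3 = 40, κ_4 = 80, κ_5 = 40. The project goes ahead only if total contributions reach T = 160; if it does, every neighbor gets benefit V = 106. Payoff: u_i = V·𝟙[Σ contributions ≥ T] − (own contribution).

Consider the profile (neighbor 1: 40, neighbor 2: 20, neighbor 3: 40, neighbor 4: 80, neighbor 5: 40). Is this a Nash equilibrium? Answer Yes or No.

No

Total = 220 ≥ 160: provided.
Neighbor 1 (pledges 40, payoff 66): dropping to 0 → total 180, payoff 106. Profitable deviation.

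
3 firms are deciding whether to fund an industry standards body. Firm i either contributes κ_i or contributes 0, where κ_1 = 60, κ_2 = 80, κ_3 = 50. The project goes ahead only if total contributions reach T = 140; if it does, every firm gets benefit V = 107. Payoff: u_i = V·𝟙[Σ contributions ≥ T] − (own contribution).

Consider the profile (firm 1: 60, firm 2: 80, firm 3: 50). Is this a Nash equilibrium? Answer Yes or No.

Total = 190 ≥ 140: provided.
Firm 1 (pledges 60, payoff 47): dropping to 0 → total 130, payoff 0. No gain.
Firm 2 (pledges 80, payoff 27): dropping to 0 → total 110, payoff 0. No gain.
Firm 3 (pledges 50, payoff 57): dropping to 0 → total 140, payoff 107. Profitable deviation.

No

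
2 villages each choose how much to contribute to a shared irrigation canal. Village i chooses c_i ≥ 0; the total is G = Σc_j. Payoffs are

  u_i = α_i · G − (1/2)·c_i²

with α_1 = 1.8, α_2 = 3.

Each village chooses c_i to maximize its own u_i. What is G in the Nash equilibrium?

Village i's FOC: ∂u_i/∂c_i = α_i − c_i = 0, so c_i* = α_i.
NE contributions = (1.8, 3); G = 4.8.

4.8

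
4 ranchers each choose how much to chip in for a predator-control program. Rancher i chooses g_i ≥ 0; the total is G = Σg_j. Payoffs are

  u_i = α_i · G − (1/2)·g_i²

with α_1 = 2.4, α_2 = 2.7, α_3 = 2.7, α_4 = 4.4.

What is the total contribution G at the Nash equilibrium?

12.2

Rancher i's FOC: ∂u_i/∂g_i = α_i − g_i = 0, so g_i* = α_i.
NE contributions = (2.4, 2.7, 2.7, 4.4); G = 12.2.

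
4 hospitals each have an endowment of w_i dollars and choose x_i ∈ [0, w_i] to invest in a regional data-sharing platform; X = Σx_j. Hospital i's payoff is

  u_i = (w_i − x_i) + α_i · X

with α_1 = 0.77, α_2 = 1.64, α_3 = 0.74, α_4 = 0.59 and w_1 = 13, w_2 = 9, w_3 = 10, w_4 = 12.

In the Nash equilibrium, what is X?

9

∂u_i/∂x_i = α_i − 1, so hospital i contributes w_i if α_i > 1, else 0.
α_i > 1 for i ∈ {2}; NE contributions (0, 9, 0, 0), X = 9.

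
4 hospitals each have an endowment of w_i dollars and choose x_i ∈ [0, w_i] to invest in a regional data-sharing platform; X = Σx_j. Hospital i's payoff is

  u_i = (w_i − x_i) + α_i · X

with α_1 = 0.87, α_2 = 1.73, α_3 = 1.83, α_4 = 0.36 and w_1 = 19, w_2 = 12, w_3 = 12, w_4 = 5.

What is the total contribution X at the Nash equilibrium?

24

∂u_i/∂x_i = α_i − 1, so hospital i contributes w_i if α_i > 1, else 0.
α_i > 1 for i ∈ {2, 3}; NE contributions (0, 12, 12, 0), X = 24.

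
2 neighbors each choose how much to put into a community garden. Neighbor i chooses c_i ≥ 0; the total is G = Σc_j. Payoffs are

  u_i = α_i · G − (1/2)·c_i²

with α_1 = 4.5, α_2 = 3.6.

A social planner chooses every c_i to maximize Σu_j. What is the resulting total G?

Planner FOC: ∂(Σu_j)/∂c_i = (Σα_j) − c_i = 0, so c_i^SO = Σα_j = 8.1 for every i; G^SO = 16.2.

16.2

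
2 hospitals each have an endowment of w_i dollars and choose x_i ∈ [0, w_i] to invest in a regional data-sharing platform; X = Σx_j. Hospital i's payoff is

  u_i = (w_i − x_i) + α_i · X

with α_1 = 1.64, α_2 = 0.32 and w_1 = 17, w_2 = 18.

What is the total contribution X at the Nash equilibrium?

∂u_i/∂x_i = α_i − 1, so hospital i contributes w_i if α_i > 1, else 0.
α_i > 1 for i ∈ {1}; NE contributions (17, 0), X = 17.

17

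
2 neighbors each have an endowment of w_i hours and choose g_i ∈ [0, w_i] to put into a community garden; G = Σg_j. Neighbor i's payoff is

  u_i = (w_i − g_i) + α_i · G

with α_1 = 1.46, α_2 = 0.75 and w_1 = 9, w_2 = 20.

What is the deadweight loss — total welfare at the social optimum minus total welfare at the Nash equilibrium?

∂u_i/∂g_i = α_i − 1, so neighbor i contributes w_i if α_i > 1, else 0.
α_i > 1 for i ∈ {1}; NE contributions (9, 0), G = 9.
W^NE = Σw_i − G^NE + (Σα_i)·G^NE = 29 + 1.21·9 = 39.89.
Planner: ∂(Σu_j)/∂g_i = Σα_j − 1 = 1.21 > 0, so everyone contributes w_i; G^SO = 29, W^SO = 29 + 1.21·29 = 64.09.
Deadweight loss = 24.2.

24.2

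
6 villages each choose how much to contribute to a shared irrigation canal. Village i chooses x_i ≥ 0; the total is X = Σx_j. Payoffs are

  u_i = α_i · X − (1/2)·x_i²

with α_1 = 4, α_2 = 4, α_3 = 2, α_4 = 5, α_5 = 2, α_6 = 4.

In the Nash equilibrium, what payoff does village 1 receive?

Village i's FOC: ∂u_i/∂x_i = α_i − x_i = 0, so x_i* = α_i.
NE contributions = (4, 4, 2, 5, 2, 4); X = 21.
u_1 = α_1·X − ½·(x_1)² = 4·21 − ½·4² = 76.

76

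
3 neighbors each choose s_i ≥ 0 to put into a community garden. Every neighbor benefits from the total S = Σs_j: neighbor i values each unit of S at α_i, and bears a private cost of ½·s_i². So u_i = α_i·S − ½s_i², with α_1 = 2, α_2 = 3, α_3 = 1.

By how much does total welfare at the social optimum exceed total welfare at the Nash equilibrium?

25

Neighbor i's FOC: ∂u_i/∂s_i = α_i − s_i = 0, so s_i* = α_i.
NE contributions = (2, 3, 1); S = 6.
W^NE = (Σα)·S − ½Σα_i² = 6² − ½·14 = 29.
Planner sets s_i = Σα_j = 6 for every i, so S^SO = 3·6 = 18.
W^SO = (Σα)·S^SO − ½·3·(Σα)² = (3/2)·6² = 54.
Deadweight loss = W^SO − W^NE = 25.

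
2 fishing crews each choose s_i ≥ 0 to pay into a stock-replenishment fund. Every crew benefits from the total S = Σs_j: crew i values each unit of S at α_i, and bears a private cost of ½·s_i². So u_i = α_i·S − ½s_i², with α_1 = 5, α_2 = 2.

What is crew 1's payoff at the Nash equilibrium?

Crew i's FOC: ∂u_i/∂s_i = α_i − s_i = 0, so s_i* = α_i.
NE contributions = (5, 2); S = 7.
u_1 = α_1·S − ½·(s_1)² = 5·7 − ½·5² = 22.5.

22.5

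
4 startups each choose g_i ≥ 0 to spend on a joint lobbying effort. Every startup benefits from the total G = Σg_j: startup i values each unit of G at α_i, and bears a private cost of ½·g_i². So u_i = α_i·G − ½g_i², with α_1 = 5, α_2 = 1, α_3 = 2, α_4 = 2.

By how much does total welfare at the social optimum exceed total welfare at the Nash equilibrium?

117

Startup i's FOC: ∂u_i/∂g_i = α_i − g_i = 0, so g_i* = α_i.
NE contributions = (5, 1, 2, 2); G = 10.
W^NE = (Σα)·G − ½Σα_i² = 10² − ½·34 = 83.
Planner sets g_i = Σα_j = 10 for every i, so G^SO = 4·10 = 40.
W^SO = (Σα)·G^SO − ½·4·(Σα)² = (4/2)·10² = 200.
Deadweight loss = W^SO − W^NE = 117.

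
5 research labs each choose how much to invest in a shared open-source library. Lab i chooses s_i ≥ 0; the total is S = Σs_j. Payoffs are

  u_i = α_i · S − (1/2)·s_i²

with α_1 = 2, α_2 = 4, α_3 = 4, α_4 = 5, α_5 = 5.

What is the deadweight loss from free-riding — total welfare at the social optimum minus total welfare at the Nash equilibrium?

643

Lab i's FOC: ∂u_i/∂s_i = α_i − s_i = 0, so s_i* = α_i.
NE contributions = (2, 4, 4, 5, 5); S = 20.
W^NE = (Σα)·S − ½Σα_i² = 20² − ½·86 = 357.
Planner sets s_i = Σα_j = 20 for every i, so S^SO = 5·20 = 100.
W^SO = (Σα)·S^SO − ½·5·(Σα)² = (5/2)·20² = 1000.
Deadweight loss = W^SO − W^NE = 643.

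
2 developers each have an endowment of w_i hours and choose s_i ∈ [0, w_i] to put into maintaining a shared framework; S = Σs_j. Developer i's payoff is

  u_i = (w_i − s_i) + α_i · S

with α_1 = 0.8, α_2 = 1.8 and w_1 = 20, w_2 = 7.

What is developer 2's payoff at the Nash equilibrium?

∂u_i/∂s_i = α_i − 1, so developer i contributes w_i if α_i > 1, else 0.
α_i > 1 for i ∈ {2}; NE contributions (0, 7), S = 7.
u_2 = (7 − 7) + 1.8·7 = 12.6.

12.6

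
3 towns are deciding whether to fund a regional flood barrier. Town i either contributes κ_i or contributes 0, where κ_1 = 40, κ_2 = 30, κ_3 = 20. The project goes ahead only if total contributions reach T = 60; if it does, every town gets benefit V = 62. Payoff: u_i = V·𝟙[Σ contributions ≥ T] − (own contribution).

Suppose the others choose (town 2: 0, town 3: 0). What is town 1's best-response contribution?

0

Others' total = 0. Even contributing 40 gives 40 < 60: no benefit either way.
Best response: 0.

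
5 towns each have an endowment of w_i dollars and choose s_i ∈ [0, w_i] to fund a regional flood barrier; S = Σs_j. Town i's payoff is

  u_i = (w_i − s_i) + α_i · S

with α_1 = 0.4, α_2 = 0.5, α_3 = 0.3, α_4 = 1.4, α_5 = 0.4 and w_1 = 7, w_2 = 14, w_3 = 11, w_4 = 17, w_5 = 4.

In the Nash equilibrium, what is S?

17

∂u_i/∂s_i = α_i − 1, so town i contributes w_i if α_i > 1, else 0.
α_i > 1 for i ∈ {4}; NE contributions (0, 0, 0, 17, 0), S = 17.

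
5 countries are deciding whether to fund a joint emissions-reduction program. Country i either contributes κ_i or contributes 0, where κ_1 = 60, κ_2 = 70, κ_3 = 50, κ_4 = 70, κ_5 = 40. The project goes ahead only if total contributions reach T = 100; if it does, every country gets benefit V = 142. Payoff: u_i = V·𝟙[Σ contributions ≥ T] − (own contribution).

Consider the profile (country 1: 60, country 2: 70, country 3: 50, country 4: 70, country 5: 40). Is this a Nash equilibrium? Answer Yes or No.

No

Total = 290 ≥ 100: provided.
Country 1 (pledges 60, payoff 82): dropping to 0 → total 230, payoff 142. Profitable deviation.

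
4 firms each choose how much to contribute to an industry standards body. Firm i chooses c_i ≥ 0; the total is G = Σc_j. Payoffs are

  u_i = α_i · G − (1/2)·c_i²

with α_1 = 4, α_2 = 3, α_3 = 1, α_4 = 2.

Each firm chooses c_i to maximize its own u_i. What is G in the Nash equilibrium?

Firm i's FOC: ∂u_i/∂c_i = α_i − c_i = 0, so c_i* = α_i.
NE contributions = (4, 3, 1, 2); G = 10.

10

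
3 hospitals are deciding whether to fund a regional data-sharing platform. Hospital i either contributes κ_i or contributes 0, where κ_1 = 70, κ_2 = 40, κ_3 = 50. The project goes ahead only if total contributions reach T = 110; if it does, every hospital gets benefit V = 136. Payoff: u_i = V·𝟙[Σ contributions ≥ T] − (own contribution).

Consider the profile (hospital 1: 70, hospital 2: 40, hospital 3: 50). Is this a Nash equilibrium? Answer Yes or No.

No

Total = 160 ≥ 110: provided.
Hospital 1 (pledges 70, payoff 66): dropping to 0 → total 90, payoff 0. No gain.
Hospital 2 (pledges 40, payoff 96): dropping to 0 → total 120, payoff 136. Profitable deviation.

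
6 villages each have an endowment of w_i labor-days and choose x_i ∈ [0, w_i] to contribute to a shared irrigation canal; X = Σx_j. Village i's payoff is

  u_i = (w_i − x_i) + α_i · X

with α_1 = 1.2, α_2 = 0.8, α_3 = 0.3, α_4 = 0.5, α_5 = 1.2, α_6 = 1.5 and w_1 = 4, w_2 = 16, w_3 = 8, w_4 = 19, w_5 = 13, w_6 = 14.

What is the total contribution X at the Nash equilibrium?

∂u_i/∂x_i = α_i − 1, so village i contributes w_i if α_i > 1, else 0.
α_i > 1 for i ∈ {1, 5, 6}; NE contributions (4, 0, 0, 0, 13, 14), X = 31.

31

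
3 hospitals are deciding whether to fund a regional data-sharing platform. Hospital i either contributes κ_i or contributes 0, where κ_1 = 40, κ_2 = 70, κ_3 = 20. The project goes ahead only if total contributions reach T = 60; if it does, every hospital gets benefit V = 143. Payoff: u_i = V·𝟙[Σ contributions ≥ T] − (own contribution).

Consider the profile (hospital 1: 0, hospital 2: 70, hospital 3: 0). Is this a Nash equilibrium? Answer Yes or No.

Total = 70 ≥ 60: provided.
Hospital 1 (pledges 0, payoff 143): pledging 40 → total 110, payoff 103. No gain.
Hospital 2 (pledges 70, payoff 73): dropping to 0 → total 0, payoff 0. No gain.
Hospital 3 (pledges 0, payoff 143): pledging 20 → total 90, payoff 123. No gain.

Yes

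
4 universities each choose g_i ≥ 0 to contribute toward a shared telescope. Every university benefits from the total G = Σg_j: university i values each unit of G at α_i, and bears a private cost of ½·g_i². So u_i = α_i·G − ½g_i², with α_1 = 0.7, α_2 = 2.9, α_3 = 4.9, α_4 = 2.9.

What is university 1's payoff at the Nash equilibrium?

7.735

University i's FOC: ∂u_i/∂g_i = α_i − g_i = 0, so g_i* = α_i.
NE contributions = (0.7, 2.9, 4.9, 2.9); G = 11.4.
u_1 = α_1·G − ½·(g_1)² = 0.7·11.4 − ½·0.7² = 7.735.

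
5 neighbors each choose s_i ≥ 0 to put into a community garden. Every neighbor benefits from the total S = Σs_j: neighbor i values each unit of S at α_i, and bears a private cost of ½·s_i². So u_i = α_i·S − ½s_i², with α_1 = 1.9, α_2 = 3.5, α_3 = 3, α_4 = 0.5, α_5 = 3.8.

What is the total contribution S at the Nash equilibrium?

Neighbor i's FOC: ∂u_i/∂s_i = α_i − s_i = 0, so s_i* = α_i.
NE contributions = (1.9, 3.5, 3, 0.5, 3.8); S = 12.7.

12.7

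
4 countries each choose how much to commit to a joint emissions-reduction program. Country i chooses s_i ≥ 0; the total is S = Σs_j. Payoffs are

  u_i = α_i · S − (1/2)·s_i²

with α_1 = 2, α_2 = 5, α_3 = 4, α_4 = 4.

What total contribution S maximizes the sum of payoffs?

60

Planner FOC: ∂(Σu_j)/∂s_i = (Σα_j) − s_i = 0, so s_i^SO = Σα_j = 15 for every i; S^SO = 60.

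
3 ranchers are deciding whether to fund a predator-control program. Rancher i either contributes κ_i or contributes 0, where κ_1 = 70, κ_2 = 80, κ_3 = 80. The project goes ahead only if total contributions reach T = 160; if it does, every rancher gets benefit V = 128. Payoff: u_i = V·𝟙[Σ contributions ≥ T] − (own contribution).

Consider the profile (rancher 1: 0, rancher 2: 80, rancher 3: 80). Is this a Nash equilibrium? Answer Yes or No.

Total = 160 ≥ 160: provided.
Rancher 1 (pledges 0, payoff 128): pledging 70 → total 230, payoff 58. No gain.
Rancher 2 (pledges 80, payoff 48): dropping to 0 → total 80, payoff 0. No gain.
Rancher 3 (pledges 80, payoff 48): dropping to 0 → total 80, payoff 0. No gain.

Yes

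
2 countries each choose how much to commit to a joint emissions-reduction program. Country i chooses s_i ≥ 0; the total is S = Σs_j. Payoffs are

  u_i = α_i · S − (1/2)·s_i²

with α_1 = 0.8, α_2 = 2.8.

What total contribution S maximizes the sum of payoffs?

Planner FOC: ∂(Σu_j)/∂s_i = (Σα_j) − s_i = 0, so s_i^SO = Σα_j = 3.6 for every i; S^SO = 7.2.

7.2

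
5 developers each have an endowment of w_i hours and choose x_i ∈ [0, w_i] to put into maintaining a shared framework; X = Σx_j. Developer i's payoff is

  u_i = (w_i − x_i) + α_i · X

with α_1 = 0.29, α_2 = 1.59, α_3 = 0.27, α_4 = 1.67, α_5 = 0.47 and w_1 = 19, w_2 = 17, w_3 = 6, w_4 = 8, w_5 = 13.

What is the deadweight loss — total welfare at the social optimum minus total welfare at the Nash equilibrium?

∂u_i/∂x_i = α_i − 1, so developer i contributes w_i if α_i > 1, else 0.
α_i > 1 for i ∈ {2, 4}; NE contributions (0, 17, 0, 8, 0), X = 25.
W^NE = Σw_i − X^NE + (Σα_i)·X^NE = 63 + 3.29·25 = 145.25.
Planner: ∂(Σu_j)/∂x_i = Σα_j − 1 = 3.29 > 0, so everyone contributes w_i; X^SO = 63, W^SO = 63 + 3.29·63 = 270.27.
Deadweight loss = 125.02.

125.02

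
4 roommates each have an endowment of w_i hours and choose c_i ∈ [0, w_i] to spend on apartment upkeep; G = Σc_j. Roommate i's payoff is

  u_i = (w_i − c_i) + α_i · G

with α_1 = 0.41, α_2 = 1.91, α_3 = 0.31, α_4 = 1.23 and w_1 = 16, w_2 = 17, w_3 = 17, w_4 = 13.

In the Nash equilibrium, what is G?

30

∂u_i/∂c_i = α_i − 1, so roommate i contributes w_i if α_i > 1, else 0.
α_i > 1 for i ∈ {2, 4}; NE contributions (0, 17, 0, 13), G = 30.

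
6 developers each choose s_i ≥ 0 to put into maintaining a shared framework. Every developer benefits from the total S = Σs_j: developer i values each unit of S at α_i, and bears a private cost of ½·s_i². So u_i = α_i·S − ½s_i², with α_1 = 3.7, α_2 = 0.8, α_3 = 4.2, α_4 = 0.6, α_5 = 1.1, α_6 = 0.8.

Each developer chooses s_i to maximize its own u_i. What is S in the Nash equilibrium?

Developer i's FOC: ∂u_i/∂s_i = α_i − s_i = 0, so s_i* = α_i.
NE contributions = (3.7, 0.8, 4.2, 0.6, 1.1, 0.8); S = 11.2.

11.2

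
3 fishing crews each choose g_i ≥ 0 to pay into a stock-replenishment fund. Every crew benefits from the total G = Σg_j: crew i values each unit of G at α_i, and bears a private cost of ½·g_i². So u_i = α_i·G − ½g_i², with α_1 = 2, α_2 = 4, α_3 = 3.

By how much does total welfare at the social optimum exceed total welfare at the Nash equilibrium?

55

Crew i's FOC: ∂u_i/∂g_i = α_i − g_i = 0, so g_i* = α_i.
NE contributions = (2, 4, 3); G = 9.
W^NE = (Σα)·G − ½Σα_i² = 9² − ½·29 = 66.5.
Planner sets g_i = Σα_j = 9 for every i, so G^SO = 3·9 = 27.
W^SO = (Σα)·G^SO − ½·3·(Σα)² = (3/2)·9² = 121.5.
Deadweight loss = W^SO − W^NE = 55.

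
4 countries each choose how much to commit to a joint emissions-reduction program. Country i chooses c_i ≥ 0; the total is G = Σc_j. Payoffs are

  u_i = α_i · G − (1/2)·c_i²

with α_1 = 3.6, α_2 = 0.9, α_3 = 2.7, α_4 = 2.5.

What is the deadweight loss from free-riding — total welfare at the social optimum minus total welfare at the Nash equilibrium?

107.745

Country i's FOC: ∂u_i/∂c_i = α_i − c_i = 0, so c_i* = α_i.
NE contributions = (3.6, 0.9, 2.7, 2.5); G = 9.7.
W^NE = (Σα)·G − ½Σα_i² = 9.7² − ½·27.31 = 80.435.
Planner sets c_i = Σα_j = 9.7 for every i, so G^SO = 4·9.7 = 38.8.
W^SO = (Σα)·G^SO − ½·4·(Σα)² = (4/2)·9.7² = 188.18.
Deadweight loss = W^SO − W^NE = 107.745.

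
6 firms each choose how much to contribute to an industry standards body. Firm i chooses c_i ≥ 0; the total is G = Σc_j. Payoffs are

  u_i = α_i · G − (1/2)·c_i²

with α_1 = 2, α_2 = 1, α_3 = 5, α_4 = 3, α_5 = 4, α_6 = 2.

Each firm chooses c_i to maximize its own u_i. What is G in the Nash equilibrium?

17

Firm i's FOC: ∂u_i/∂c_i = α_i − c_i = 0, so c_i* = α_i.
NE contributions = (2, 1, 5, 3, 4, 2); G = 17.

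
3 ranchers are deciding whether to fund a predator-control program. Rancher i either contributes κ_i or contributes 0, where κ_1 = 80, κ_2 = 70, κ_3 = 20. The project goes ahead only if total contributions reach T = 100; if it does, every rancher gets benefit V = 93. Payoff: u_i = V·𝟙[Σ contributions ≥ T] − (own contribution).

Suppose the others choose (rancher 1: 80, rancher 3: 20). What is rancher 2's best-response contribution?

Others' total = 100 ≥ 100; contributing adds cost 70 for no extra benefit.
Best response: 0.

0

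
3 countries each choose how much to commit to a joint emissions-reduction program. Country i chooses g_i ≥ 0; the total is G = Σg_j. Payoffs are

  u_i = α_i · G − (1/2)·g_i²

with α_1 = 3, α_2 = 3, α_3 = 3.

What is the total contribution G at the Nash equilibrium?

9

Country i's FOC: ∂u_i/∂g_i = α_i − g_i = 0, so g_i* = α_i.
NE contributions = (3, 3, 3); G = 9.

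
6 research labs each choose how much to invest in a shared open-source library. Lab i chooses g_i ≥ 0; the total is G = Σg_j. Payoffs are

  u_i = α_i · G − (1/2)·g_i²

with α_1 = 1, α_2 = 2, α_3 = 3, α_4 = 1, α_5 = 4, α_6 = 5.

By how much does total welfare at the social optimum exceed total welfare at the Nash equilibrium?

540

Lab i's FOC: ∂u_i/∂g_i = α_i − g_i = 0, so g_i* = α_i.
NE contributions = (1, 2, 3, 1, 4, 5); G = 16.
W^NE = (Σα)·G − ½Σα_i² = 16² − ½·56 = 228.
Planner sets g_i = Σα_j = 16 for every i, so G^SO = 6·16 = 96.
W^SO = (Σα)·G^SO − ½·6·(Σα)² = (6/2)·16² = 768.
Deadweight loss = W^SO − W^NE = 540.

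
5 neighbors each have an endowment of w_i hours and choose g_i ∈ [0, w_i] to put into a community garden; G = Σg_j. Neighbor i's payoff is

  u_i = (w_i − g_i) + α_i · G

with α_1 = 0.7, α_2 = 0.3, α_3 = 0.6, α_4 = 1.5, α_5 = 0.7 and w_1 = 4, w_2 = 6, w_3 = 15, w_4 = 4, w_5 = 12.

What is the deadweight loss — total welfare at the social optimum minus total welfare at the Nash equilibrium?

∂u_i/∂g_i = α_i − 1, so neighbor i contributes w_i if α_i > 1, else 0.
α_i > 1 for i ∈ {4}; NE contributions (0, 0, 0, 4, 0), G = 4.
W^NE = Σw_i − G^NE + (Σα_i)·G^NE = 41 + 2.8·4 = 52.2.
Planner: ∂(Σu_j)/∂g_i = Σα_j − 1 = 2.8 > 0, so everyone contributes w_i; G^SO = 41, W^SO = 41 + 2.8·41 = 155.8.
Deadweight loss = 103.6.

103.6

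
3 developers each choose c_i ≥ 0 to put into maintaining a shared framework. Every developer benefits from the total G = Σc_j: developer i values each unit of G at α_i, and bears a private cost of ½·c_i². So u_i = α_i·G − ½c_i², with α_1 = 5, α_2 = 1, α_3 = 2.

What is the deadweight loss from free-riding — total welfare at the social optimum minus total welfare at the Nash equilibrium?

Developer i's FOC: ∂u_i/∂c_i = α_i − c_i = 0, so c_i* = α_i.
NE contributions = (5, 1, 2); G = 8.
W^NE = (Σα)·G − ½Σα_i² = 8² − ½·30 = 49.
Planner sets c_i = Σα_j = 8 for every i, so G^SO = 3·8 = 24.
W^SO = (Σα)·G^SO − ½·3·(Σα)² = (3/2)·8² = 96.
Deadweight loss = W^SO − W^NE = 47.

47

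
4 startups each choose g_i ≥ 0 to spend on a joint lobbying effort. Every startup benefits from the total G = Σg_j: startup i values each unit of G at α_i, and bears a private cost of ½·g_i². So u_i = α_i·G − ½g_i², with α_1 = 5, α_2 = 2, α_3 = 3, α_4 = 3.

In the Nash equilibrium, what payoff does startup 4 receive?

Startup i's FOC: ∂u_i/∂g_i = α_i − g_i = 0, so g_i* = α_i.
NE contributions = (5, 2, 3, 3); G = 13.
u_4 = α_4·G − ½·(g_4)² = 3·13 − ½·3² = 34.5.

34.5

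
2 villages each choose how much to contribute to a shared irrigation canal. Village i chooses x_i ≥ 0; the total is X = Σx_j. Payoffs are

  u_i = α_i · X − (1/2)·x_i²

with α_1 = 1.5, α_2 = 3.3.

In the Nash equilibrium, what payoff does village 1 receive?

Village i's FOC: ∂u_i/∂x_i = α_i − x_i = 0, so x_i* = α_i.
NE contributions = (1.5, 3.3); X = 4.8.
u_1 = α_1·X − ½·(x_1)² = 1.5·4.8 − ½·1.5² = 6.075.

6.075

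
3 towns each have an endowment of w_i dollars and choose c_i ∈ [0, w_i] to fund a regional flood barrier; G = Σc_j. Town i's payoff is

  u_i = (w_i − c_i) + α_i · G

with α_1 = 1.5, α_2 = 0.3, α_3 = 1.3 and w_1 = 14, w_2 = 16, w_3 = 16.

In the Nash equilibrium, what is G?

30

∂u_i/∂c_i = α_i − 1, so town i contributes w_i if α_i > 1, else 0.
α_i > 1 for i ∈ {1, 3}; NE contributions (14, 0, 16), G = 30.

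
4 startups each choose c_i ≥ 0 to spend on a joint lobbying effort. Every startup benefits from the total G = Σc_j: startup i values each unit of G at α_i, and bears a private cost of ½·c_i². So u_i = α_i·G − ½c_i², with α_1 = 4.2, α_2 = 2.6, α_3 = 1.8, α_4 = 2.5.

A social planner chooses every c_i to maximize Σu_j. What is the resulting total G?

44.4

Planner FOC: ∂(Σu_j)/∂c_i = (Σα_j) − c_i = 0, so c_i^SO = Σα_j = 11.1 for every i; G^SO = 44.4.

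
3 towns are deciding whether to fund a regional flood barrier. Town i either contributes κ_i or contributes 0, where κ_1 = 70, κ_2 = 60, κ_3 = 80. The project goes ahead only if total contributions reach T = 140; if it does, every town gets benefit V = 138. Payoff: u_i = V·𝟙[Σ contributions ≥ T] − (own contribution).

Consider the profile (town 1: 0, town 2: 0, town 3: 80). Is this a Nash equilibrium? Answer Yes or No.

Total = 80 < 140: not provided.
Town 1 (pledges 0, payoff 0): pledging 70 → total 150, payoff 68. Profitable deviation.

No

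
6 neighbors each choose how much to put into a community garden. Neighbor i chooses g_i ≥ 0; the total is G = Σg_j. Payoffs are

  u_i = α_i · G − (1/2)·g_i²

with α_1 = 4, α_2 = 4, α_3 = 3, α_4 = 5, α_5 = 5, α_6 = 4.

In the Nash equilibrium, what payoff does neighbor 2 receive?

Neighbor i's FOC: ∂u_i/∂g_i = α_i − g_i = 0, so g_i* = α_i.
NE contributions = (4, 4, 3, 5, 5, 4); G = 25.
u_2 = α_2·G − ½·(g_2)² = 4·25 − ½·4² = 92.

92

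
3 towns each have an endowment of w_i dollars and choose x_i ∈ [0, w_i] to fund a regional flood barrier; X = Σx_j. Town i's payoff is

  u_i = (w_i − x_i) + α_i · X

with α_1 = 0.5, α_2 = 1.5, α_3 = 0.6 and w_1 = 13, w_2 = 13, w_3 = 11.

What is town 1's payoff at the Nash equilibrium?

19.5

∂u_i/∂x_i = α_i − 1, so town i contributes w_i if α_i > 1, else 0.
α_i > 1 for i ∈ {2}; NE contributions (0, 13, 0), X = 13.
u_1 = (13 − 0) + 0.5·13 = 19.5.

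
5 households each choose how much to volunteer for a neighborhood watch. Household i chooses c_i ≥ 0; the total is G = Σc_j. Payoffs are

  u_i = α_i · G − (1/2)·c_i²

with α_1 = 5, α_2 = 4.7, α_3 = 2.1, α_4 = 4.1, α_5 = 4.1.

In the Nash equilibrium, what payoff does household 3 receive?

39.795

Household i's FOC: ∂u_i/∂c_i = α_i − c_i = 0, so c_i* = α_i.
NE contributions = (5, 4.7, 2.1, 4.1, 4.1); G = 20.
u_3 = α_3·G − ½·(c_3)² = 2.1·20 − ½·2.1² = 39.795.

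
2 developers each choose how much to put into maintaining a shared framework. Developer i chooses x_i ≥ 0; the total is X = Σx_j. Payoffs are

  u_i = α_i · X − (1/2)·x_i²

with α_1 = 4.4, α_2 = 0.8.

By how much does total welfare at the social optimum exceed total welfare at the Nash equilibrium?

Developer i's FOC: ∂u_i/∂x_i = α_i − x_i = 0, so x_i* = α_i.
NE contributions = (4.4, 0.8); X = 5.2.
W^NE = (Σα)·X − ½Σα_i² = 5.2² − ½·20 = 17.04.
Planner sets x_i = Σα_j = 5.2 for every i, so X^SO = 2·5.2 = 10.4.
W^SO = (Σα)·X^SO − ½·2·(Σα)² = (2/2)·5.2² = 27.04.
Deadweight loss = W^SO − W^NE = 10.

10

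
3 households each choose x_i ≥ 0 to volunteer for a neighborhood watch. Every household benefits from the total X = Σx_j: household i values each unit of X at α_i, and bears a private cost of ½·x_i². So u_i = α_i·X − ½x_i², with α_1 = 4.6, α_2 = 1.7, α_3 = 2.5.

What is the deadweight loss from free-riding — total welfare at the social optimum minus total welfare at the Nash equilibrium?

Household i's FOC: ∂u_i/∂x_i = α_i − x_i = 0, so x_i* = α_i.
NE contributions = (4.6, 1.7, 2.5); X = 8.8.
W^NE = (Σα)·X − ½Σα_i² = 8.8² − ½·30.3 = 62.29.
Planner sets x_i = Σα_j = 8.8 for every i, so X^SO = 3·8.8 = 26.4.
W^SO = (Σα)·X^SO − ½·3·(Σα)² = (3/2)·8.8² = 116.16.
Deadweight loss = W^SO − W^NE = 53.87.

53.87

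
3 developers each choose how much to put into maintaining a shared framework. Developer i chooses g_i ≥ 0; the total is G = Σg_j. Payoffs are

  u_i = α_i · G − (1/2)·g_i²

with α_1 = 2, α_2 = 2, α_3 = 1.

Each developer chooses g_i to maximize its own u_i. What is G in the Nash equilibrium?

Developer i's FOC: ∂u_i/∂g_i = α_i − g_i = 0, so g_i* = α_i.
NE contributions = (2, 2, 1); G = 5.

5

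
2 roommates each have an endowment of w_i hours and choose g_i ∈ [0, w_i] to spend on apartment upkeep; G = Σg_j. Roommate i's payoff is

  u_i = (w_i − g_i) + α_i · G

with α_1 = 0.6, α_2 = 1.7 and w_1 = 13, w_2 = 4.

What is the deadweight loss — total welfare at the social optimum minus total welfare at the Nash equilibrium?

16.9

∂u_i/∂g_i = α_i − 1, so roommate i contributes w_i if α_i > 1, else 0.
α_i > 1 for i ∈ {2}; NE contributions (0, 4), G = 4.
W^NE = Σw_i − G^NE + (Σα_i)·G^NE = 17 + 1.3·4 = 22.2.
Planner: ∂(Σu_j)/∂g_i = Σα_j − 1 = 1.3 > 0, so everyone contributes w_i; G^SO = 17, W^SO = 17 + 1.3·17 = 39.1.
Deadweight loss = 16.9.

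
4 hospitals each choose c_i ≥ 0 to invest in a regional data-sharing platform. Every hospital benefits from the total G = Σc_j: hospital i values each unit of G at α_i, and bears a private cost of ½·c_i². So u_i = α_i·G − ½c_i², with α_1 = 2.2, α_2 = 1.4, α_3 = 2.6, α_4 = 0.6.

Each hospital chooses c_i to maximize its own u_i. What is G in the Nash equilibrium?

6.8

Hospital i's FOC: ∂u_i/∂c_i = α_i − c_i = 0, so c_i* = α_i.
NE contributions = (2.2, 1.4, 2.6, 0.6); G = 6.8.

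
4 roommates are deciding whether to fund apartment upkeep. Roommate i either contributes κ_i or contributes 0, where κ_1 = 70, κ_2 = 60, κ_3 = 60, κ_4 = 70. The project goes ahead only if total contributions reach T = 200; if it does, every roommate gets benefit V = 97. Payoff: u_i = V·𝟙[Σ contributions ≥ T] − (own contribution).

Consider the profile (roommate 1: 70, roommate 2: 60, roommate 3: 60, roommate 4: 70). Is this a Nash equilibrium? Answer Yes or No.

No

Total = 260 ≥ 200: provided.
Roommate 1 (pledges 70, payoff 27): dropping to 0 → total 190, payoff 0. No gain.
Roommate 2 (pledges 60, payoff 37): dropping to 0 → total 200, payoff 97. Profitable deviation.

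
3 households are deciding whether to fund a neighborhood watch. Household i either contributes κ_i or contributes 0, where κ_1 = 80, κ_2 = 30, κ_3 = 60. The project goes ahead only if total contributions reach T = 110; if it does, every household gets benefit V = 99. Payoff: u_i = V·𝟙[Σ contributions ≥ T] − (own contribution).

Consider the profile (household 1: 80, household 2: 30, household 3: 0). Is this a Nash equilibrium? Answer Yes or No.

Yes

Total = 110 ≥ 110: provided.
Household 1 (pledges 80, payoff 19): dropping to 0 → total 30, payoff 0. No gain.
Household 2 (pledges 30, payoff 69): dropping to 0 → total 80, payoff 0. No gain.
Household 3 (pledges 0, payoff 99): pledging 60 → total 170, payoff 39. No gain.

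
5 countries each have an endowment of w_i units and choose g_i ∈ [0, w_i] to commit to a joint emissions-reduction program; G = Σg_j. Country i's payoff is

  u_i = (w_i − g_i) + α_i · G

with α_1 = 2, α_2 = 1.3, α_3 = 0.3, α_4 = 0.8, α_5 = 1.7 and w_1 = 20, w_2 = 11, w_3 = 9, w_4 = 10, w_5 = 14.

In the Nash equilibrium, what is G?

∂u_i/∂g_i = α_i − 1, so country i contributes w_i if α_i > 1, else 0.
α_i > 1 for i ∈ {1, 2, 5}; NE contributions (20, 11, 0, 0, 14), G = 45.

45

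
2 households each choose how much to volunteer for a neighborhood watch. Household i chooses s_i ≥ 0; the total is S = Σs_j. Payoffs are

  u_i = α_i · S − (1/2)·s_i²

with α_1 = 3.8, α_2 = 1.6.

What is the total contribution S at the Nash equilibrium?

Household i's FOC: ∂u_i/∂s_i = α_i − s_i = 0, so s_i* = α_i.
NE contributions = (3.8, 1.6); S = 5.4.

5.4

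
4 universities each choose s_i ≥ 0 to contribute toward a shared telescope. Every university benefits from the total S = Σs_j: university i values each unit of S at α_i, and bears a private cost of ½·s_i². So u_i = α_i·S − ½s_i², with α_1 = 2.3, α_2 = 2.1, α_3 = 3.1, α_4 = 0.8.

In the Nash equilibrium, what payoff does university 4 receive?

University i's FOC: ∂u_i/∂s_i = α_i − s_i = 0, so s_i* = α_i.
NE contributions = (2.3, 2.1, 3.1, 0.8); S = 8.3.
u_4 = α_4·S − ½·(s_4)² = 0.8·8.3 − ½·0.8² = 6.32.

6.32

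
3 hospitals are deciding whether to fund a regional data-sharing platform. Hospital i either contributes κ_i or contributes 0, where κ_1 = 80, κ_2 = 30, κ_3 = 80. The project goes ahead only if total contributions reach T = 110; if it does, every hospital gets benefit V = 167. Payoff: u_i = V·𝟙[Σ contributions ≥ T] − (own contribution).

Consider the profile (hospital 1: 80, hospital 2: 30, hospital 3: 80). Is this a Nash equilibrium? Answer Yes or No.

No

Total = 190 ≥ 110: provided.
Hospital 1 (pledges 80, payoff 87): dropping to 0 → total 110, payoff 167. Profitable deviation.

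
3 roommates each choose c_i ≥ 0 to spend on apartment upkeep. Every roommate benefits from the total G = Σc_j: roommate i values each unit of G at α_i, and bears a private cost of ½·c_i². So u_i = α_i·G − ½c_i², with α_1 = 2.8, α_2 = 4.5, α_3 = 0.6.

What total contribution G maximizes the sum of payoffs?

Planner FOC: ∂(Σu_j)/∂c_i = (Σα_j) − c_i = 0, so c_i^SO = Σα_j = 7.9 for every i; G^SO = 23.7.

23.7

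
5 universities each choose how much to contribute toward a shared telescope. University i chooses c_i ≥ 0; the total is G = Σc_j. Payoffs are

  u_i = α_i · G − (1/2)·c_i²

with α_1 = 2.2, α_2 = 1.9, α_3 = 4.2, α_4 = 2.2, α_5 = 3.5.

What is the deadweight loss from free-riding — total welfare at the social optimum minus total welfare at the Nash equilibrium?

315.59

University i's FOC: ∂u_i/∂c_i = α_i − c_i = 0, so c_i* = α_i.
NE contributions = (2.2, 1.9, 4.2, 2.2, 3.5); G = 14.
W^NE = (Σα)·G − ½Σα_i² = 14² − ½·43.18 = 174.41.
Planner sets c_i = Σα_j = 14 for every i, so G^SO = 5·14 = 70.
W^SO = (Σα)·G^SO − ½·5·(Σα)² = (5/2)·14² = 490.
Deadweight loss = W^SO − W^NE = 315.59.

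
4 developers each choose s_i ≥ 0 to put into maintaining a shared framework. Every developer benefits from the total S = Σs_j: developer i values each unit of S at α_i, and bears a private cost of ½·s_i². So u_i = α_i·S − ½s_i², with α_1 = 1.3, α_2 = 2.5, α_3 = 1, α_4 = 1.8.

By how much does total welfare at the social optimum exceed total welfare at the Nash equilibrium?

49.65

Developer i's FOC: ∂u_i/∂s_i = α_i − s_i = 0, so s_i* = α_i.
NE contributions = (1.3, 2.5, 1, 1.8); S = 6.6.
W^NE = (Σα)·S − ½Σα_i² = 6.6² − ½·12.18 = 37.47.
Planner sets s_i = Σα_j = 6.6 for every i, so S^SO = 4·6.6 = 26.4.
W^SO = (Σα)·S^SO − ½·4·(Σα)² = (4/2)·6.6² = 87.12.
Deadweight loss = W^SO − W^NE = 49.65.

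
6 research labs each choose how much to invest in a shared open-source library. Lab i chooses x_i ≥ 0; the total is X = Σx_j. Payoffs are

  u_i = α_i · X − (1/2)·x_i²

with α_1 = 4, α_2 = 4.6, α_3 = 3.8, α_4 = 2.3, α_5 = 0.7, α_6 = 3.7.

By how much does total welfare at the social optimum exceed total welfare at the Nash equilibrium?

Lab i's FOC: ∂u_i/∂x_i = α_i − x_i = 0, so x_i* = α_i.
NE contributions = (4, 4.6, 3.8, 2.3, 0.7, 3.7); X = 19.1.
W^NE = (Σα)·X − ½Σα_i² = 19.1² − ½·71.07 = 329.275.
Planner sets x_i = Σα_j = 19.1 for every i, so X^SO = 6·19.1 = 114.6.
W^SO = (Σα)·X^SO − ½·6·(Σα)² = (6/2)·19.1² = 1094.43.
Deadweight loss = W^SO − W^NE = 765.155.

765.155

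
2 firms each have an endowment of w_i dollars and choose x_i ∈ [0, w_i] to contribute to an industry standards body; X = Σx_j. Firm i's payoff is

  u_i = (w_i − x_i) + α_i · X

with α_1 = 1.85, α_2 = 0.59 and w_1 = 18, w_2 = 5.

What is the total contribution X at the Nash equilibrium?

18

∂u_i/∂x_i = α_i − 1, so firm i contributes w_i if α_i > 1, else 0.
α_i > 1 for i ∈ {1}; NE contributions (18, 0), X = 18.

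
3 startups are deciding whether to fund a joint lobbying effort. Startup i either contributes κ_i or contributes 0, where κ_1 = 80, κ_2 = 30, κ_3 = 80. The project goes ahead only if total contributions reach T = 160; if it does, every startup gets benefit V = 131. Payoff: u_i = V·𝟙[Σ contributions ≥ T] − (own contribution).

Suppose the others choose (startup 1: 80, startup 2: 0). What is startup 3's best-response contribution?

Others' total = 80. Contributing 80 brings total to 160 ≥ 160: gain V − κ_3 = 51.
Best response: 80.

80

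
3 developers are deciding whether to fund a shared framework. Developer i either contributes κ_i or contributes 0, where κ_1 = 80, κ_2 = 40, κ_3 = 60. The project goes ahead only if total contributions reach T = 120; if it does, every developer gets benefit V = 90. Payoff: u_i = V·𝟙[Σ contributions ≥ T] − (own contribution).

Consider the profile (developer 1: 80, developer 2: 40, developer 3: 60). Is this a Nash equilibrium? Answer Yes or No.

No

Total = 180 ≥ 120: provided.
Developer 1 (pledges 80, payoff 10): dropping to 0 → total 100, payoff 0. No gain.
Developer 2 (pledges 40, payoff 50): dropping to 0 → total 140, payoff 90. Profitable deviation.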